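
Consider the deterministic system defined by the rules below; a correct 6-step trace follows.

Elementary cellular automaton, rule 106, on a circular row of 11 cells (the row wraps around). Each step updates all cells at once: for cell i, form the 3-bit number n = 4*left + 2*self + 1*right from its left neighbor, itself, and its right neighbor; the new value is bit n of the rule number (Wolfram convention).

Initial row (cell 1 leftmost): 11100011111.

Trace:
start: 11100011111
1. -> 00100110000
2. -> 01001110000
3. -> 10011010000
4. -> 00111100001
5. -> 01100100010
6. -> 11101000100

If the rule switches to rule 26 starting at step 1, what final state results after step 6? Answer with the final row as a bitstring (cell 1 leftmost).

11010000000

(re-executing steps 1..6 under rule 26; state before step 1: 11100011111)
1. -> 00010110000
2. -> 00100101000
3. -> 01011000100
4. -> 10010101010
5. -> 01100000000
6. -> 11010000000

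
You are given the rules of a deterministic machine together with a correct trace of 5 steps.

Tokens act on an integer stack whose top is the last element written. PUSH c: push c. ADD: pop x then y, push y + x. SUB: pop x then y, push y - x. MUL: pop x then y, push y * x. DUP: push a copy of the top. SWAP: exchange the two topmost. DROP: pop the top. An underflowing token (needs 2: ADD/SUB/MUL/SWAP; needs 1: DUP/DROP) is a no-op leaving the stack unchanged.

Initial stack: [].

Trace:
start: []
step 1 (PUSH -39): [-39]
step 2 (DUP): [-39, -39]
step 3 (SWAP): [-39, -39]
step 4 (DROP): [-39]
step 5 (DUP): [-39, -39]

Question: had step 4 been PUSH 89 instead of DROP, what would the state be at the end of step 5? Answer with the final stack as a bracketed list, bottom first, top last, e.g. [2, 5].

[-39, -39, 89, 89]

(re-executing from step 4 with the substitution; state before step 4: [-39, -39])
step 4 (PUSH 89): [-39, -39, 89]
step 5 (DUP): [-39, -39, 89, 89]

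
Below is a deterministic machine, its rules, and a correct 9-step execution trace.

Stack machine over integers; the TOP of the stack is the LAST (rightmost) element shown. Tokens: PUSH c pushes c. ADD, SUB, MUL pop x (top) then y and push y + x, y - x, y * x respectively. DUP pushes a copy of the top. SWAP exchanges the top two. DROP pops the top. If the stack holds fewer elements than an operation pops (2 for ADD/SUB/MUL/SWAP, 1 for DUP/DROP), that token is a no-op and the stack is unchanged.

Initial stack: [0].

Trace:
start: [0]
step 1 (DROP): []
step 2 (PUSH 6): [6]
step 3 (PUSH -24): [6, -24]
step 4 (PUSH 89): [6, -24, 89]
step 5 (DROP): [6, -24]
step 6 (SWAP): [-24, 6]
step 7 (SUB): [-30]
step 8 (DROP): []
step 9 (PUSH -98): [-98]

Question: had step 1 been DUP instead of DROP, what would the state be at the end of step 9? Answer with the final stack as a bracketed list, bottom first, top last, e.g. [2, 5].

(re-executing from step 1 with the substitution; state before step 1: [0])
step 1 (DUP): [0, 0]
step 2 (PUSH 6): [0, 0, 6]
step 3 (PUSH -24): [0, 0, 6, -24]
step 4 (PUSH 89): [0, 0, 6, -24, 89]
step 5 (DROP): [0, 0, 6, -24]
step 6 (SWAP): [0, 0, -24, 6]
step 7 (SUB): [0, 0, -30]
step 8 (DROP): [0, 0]
step 9 (PUSH -98): [0, 0, -98]

[0, 0, -98]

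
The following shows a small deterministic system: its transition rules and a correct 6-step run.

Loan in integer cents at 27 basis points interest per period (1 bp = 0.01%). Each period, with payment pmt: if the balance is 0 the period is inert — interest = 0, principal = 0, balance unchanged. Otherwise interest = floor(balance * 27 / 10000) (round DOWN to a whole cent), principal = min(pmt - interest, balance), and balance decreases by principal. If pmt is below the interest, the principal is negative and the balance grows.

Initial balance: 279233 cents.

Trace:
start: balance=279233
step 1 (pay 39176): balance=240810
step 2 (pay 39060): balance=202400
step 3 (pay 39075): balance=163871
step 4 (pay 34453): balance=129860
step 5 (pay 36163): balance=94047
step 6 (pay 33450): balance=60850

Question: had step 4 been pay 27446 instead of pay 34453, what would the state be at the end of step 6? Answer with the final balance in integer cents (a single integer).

(re-executing from step 4 with the substitution; state before step 4: balance=163871)
step 4 (pay 27446): balance=136867
step 5 (pay 36163): balance=101073
step 6 (pay 33450): balance=67895

67895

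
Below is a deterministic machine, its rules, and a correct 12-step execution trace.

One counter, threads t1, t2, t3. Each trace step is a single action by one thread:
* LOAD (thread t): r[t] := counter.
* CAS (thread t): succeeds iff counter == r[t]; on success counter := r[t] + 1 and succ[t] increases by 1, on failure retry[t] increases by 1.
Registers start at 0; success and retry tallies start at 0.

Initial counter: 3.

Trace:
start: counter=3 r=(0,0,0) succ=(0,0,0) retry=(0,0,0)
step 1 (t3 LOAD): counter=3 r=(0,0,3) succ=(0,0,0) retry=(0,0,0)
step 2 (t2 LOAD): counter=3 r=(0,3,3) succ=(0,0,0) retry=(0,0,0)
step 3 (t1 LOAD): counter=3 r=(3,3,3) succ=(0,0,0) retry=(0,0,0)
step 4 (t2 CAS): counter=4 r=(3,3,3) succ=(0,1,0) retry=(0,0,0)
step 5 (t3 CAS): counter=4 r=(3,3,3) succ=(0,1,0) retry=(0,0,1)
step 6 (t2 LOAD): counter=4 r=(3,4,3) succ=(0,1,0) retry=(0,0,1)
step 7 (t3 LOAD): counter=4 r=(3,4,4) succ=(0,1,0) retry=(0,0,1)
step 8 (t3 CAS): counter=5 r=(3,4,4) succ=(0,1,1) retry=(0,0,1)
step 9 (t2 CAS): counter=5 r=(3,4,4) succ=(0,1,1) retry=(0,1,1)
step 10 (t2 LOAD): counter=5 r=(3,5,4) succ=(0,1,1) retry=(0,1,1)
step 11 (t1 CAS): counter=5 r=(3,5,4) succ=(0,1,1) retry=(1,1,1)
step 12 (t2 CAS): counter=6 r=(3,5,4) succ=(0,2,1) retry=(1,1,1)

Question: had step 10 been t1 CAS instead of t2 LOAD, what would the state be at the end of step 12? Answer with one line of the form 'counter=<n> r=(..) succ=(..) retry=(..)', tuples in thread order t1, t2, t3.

counter=5 r=(3,4,4) succ=(0,1,1) retry=(2,2,1)

(re-executing from step 10 with the substitution; state before step 10: counter=5 r=(3,4,4) succ=(0,1,1) retry=(0,1,1))
step 10 (t1 CAS): counter=5 r=(3,4,4) succ=(0,1,1) retry=(1,1,1)
step 11 (t1 CAS): counter=5 r=(3,4,4) succ=(0,1,1) retry=(2,1,1)
step 12 (t2 CAS): counter=5 r=(3,4,4) succ=(0,1,1) retry=(2,2,1)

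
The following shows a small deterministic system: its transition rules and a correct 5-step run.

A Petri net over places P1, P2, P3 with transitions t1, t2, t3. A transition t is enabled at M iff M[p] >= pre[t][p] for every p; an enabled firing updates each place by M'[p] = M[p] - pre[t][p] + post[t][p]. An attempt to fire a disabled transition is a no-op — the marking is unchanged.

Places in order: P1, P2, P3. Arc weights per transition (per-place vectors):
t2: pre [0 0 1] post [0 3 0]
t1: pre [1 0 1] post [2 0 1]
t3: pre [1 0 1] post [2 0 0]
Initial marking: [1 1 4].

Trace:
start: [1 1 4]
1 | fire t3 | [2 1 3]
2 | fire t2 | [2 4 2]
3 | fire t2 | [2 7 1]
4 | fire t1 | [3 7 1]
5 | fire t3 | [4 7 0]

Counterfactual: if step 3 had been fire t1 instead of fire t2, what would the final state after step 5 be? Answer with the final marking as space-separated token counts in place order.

(re-executing from step 3 with the substitution; state before step 3: [2 4 2])
3 | fire t1 | [3 4 2]
4 | fire t1 | [4 4 2]
5 | fire t3 | [5 4 1]

5 4 1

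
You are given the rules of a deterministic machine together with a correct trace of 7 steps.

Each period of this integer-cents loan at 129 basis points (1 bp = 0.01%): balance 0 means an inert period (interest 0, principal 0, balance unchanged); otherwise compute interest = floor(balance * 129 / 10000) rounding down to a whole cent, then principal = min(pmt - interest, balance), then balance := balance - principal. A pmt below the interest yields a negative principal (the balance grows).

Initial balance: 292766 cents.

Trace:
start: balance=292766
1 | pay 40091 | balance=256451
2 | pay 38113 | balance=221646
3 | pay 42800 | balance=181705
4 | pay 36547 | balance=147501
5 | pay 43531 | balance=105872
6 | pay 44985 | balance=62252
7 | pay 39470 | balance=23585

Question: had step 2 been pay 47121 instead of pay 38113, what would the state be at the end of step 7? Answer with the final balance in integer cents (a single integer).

(re-executing from step 2 with the substitution; state before step 2: balance=256451)
2 | pay 47121 | balance=212638
3 | pay 42800 | balance=172581
4 | pay 36547 | balance=138260
5 | pay 43531 | balance=96512
6 | pay 44985 | balance=52772
7 | pay 39470 | balance=13982

13982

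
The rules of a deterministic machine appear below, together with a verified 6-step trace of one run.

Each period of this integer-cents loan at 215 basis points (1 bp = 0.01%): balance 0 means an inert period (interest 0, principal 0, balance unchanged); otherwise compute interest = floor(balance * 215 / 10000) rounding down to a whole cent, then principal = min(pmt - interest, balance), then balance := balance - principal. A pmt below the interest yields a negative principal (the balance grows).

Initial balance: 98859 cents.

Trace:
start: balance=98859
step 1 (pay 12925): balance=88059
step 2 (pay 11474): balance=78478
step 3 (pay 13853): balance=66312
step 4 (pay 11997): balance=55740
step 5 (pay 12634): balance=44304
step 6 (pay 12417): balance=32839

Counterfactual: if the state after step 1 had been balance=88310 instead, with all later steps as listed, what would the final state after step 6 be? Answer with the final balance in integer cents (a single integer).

33118

state after step 1 := balance=88310
step 2 (pay 11474): balance=78734
step 3 (pay 13853): balance=66573
step 4 (pay 11997): balance=56007
step 5 (pay 12634): balance=44577
step 6 (pay 12417): balance=33118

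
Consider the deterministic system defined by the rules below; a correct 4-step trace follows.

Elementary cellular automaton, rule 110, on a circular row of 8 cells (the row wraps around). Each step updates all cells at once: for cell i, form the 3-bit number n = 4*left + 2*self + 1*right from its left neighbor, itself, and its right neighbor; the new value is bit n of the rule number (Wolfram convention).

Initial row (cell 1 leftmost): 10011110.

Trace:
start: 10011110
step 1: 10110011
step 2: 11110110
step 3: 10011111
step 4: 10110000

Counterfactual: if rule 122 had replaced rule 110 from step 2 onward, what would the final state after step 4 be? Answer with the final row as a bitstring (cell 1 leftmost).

11000110

(re-executing steps 2..4 under rule 122; state before step 2: 10110011)
step 2: 11111110
step 3: 10000011
step 4: 11000110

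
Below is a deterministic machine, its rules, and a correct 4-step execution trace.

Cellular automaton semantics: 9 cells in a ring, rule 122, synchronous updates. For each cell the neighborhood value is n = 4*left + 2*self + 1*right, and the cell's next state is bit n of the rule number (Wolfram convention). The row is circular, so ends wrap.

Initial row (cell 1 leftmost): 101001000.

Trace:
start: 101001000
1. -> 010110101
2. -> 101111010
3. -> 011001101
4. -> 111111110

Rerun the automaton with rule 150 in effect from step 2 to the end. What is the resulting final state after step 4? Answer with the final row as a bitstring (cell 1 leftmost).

000110001

(re-executing steps 2..4 under rule 150; state before step 2: 010110101)
2. -> 010000101
3. -> 011001101
4. -> 000110001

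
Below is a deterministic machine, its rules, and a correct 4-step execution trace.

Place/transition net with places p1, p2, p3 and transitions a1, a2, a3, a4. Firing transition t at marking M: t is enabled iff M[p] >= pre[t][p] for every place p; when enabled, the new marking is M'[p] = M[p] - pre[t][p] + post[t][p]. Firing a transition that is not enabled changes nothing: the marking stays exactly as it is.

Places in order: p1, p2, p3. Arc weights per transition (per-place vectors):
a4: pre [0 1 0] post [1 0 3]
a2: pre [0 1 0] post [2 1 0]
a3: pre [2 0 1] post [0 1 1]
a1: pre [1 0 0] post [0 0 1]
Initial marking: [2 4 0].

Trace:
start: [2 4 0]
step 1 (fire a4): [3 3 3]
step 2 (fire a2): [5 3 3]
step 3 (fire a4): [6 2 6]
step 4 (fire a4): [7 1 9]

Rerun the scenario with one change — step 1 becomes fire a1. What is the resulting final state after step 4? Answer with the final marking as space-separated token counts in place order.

5 2 7

(re-executing from step 1 with the substitution; state before step 1: [2 4 0])
step 1 (fire a1): [1 4 1]
step 2 (fire a2): [3 4 1]
step 3 (fire a4): [4 3 4]
step 4 (fire a4): [5 2 7]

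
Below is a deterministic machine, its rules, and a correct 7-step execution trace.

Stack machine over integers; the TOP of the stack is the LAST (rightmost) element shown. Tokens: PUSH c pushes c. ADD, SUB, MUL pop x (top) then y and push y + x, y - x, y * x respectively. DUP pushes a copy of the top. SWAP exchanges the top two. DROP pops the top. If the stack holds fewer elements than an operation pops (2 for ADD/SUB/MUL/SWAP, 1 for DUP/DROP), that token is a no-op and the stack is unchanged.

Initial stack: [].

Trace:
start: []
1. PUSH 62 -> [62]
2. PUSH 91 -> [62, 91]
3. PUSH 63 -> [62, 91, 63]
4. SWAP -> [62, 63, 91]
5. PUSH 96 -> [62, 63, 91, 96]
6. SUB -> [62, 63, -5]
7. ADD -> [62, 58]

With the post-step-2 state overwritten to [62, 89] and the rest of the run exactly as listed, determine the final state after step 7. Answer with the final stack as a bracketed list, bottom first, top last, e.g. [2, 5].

[62, 56]

state after step 2 := [62, 89]
3. PUSH 63 -> [62, 89, 63]
4. SWAP -> [62, 63, 89]
5. PUSH 96 -> [62, 63, 89, 96]
6. SUB -> [62, 63, -7]
7. ADD -> [62, 56]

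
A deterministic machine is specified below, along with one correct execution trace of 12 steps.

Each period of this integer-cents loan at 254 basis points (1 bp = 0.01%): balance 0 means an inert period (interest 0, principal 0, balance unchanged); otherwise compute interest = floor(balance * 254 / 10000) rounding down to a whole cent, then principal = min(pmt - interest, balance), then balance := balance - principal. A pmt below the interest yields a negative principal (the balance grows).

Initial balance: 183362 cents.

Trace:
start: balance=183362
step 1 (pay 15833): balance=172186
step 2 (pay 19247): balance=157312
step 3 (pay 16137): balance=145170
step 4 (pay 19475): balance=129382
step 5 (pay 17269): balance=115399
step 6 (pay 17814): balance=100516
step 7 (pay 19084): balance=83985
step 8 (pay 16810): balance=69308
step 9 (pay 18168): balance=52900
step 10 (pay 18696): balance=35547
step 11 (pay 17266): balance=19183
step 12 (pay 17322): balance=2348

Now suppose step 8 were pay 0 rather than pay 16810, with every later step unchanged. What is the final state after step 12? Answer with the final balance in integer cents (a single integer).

20932

(re-executing from step 8 with the substitution; state before step 8: balance=83985)
step 8 (pay 0): balance=86118
step 9 (pay 18168): balance=70137
step 10 (pay 18696): balance=53222
step 11 (pay 17266): balance=37307
step 12 (pay 17322): balance=20932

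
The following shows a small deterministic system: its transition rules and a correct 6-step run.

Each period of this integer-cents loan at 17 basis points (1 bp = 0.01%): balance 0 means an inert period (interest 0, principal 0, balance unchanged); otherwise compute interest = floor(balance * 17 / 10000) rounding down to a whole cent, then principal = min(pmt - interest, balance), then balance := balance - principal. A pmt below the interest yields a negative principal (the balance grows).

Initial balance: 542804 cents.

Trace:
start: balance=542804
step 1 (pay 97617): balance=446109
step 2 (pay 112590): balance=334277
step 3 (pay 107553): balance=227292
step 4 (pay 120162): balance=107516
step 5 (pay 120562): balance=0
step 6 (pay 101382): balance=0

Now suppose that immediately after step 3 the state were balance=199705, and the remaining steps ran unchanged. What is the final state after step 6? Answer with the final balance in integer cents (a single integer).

state after step 3 := balance=199705
step 4 (pay 120162): balance=79882
step 5 (pay 120562): balance=0
step 6 (pay 101382): balance=0

0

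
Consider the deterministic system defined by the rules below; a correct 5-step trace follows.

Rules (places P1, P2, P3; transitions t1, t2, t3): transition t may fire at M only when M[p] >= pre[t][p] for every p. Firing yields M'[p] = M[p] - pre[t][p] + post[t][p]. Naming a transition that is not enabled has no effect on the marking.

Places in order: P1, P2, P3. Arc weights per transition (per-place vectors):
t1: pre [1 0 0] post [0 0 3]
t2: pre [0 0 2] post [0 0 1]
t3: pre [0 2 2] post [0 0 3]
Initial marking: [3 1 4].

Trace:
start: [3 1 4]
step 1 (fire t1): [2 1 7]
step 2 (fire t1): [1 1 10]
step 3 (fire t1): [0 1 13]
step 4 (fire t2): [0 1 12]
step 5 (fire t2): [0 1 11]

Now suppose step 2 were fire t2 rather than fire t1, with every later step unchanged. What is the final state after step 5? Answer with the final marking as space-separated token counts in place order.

1 1 7

(re-executing from step 2 with the substitution; state before step 2: [2 1 7])
step 2 (fire t2): [2 1 6]
step 3 (fire t1): [1 1 9]
step 4 (fire t2): [1 1 8]
step 5 (fire t2): [1 1 7]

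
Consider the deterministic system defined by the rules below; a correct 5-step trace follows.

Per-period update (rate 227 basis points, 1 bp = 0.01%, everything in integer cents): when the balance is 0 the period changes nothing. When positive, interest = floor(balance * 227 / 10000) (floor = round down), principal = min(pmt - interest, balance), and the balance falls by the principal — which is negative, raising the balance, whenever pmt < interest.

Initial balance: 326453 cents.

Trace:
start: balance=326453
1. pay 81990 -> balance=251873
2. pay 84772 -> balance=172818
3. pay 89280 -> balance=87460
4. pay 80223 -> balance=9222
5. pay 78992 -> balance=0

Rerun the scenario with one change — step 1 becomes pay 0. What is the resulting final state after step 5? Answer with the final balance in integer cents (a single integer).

20131

(re-executing from step 1 with the substitution; state before step 1: balance=326453)
1. pay 0 -> balance=333863
2. pay 84772 -> balance=256669
3. pay 89280 -> balance=173215
4. pay 80223 -> balance=96923
5. pay 78992 -> balance=20131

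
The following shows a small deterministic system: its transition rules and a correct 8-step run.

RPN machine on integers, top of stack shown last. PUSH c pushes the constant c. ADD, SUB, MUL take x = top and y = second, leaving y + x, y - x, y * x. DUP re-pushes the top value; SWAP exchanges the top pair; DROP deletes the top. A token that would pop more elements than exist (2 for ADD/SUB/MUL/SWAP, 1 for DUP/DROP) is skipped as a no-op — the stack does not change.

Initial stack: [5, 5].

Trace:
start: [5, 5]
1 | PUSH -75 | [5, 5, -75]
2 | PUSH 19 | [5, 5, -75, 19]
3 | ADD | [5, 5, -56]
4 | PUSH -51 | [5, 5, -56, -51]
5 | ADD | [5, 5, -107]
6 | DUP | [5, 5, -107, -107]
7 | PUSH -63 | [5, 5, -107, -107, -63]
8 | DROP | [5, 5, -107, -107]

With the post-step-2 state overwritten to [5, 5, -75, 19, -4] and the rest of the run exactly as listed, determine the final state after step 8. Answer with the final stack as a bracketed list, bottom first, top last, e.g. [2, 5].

state after step 2 := [5, 5, -75, 19, -4]
3 | ADD | [5, 5, -75, 15]
4 | PUSH -51 | [5, 5, -75, 15, -51]
5 | ADD | [5, 5, -75, -36]
6 | DUP | [5, 5, -75, -36, -36]
7 | PUSH -63 | [5, 5, -75, -36, -36, -63]
8 | DROP | [5, 5, -75, -36, -36]

[5, 5, -75, -36, -36]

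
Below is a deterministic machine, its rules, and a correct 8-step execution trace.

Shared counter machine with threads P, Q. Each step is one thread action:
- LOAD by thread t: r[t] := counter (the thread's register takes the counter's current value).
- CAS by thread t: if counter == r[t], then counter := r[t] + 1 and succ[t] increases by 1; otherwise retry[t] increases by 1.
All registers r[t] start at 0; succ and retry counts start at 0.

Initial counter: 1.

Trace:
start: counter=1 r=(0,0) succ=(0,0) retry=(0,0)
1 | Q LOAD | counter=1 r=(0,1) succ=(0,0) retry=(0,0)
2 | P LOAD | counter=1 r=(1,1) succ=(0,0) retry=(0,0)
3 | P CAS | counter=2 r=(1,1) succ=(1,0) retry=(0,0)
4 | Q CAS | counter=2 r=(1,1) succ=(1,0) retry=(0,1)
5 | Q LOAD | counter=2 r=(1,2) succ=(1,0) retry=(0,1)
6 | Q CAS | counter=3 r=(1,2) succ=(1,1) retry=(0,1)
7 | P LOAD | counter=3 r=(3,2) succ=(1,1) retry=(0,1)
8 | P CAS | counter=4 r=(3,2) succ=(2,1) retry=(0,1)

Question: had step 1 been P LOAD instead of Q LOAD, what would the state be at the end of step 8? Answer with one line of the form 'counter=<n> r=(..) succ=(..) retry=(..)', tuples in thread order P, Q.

(re-executing from step 1 with the substitution; state before step 1: counter=1 r=(0,0) succ=(0,0) retry=(0,0))
1 | P LOAD | counter=1 r=(1,0) succ=(0,0) retry=(0,0)
2 | P LOAD | counter=1 r=(1,0) succ=(0,0) retry=(0,0)
3 | P CAS | counter=2 r=(1,0) succ=(1,0) retry=(0,0)
4 | Q CAS | counter=2 r=(1,0) succ=(1,0) retry=(0,1)
5 | Q LOAD | counter=2 r=(1,2) succ=(1,0) retry=(0,1)
6 | Q CAS | counter=3 r=(1,2) succ=(1,1) retry=(0,1)
7 | P LOAD | counter=3 r=(3,2) succ=(1,1) retry=(0,1)
8 | P CAS | counter=4 r=(3,2) succ=(2,1) retry=(0,1)

counter=4 r=(3,2) succ=(2,1) retry=(0,1)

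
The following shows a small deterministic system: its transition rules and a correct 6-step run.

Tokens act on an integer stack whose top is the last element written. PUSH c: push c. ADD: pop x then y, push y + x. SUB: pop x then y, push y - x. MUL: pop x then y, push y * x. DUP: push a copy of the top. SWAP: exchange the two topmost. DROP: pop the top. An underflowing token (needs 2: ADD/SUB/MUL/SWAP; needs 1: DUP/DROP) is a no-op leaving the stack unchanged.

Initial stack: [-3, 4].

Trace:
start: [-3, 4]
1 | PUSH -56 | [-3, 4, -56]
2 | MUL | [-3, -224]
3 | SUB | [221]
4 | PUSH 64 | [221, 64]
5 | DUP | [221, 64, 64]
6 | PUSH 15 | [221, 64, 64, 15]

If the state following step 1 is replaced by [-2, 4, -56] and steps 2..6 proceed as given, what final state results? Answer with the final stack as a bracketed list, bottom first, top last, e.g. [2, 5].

[222, 64, 64, 15]

state after step 1 := [-2, 4, -56]
2 | MUL | [-2, -224]
3 | SUB | [222]
4 | PUSH 64 | [222, 64]
5 | DUP | [222, 64, 64]
6 | PUSH 15 | [222, 64, 64, 15]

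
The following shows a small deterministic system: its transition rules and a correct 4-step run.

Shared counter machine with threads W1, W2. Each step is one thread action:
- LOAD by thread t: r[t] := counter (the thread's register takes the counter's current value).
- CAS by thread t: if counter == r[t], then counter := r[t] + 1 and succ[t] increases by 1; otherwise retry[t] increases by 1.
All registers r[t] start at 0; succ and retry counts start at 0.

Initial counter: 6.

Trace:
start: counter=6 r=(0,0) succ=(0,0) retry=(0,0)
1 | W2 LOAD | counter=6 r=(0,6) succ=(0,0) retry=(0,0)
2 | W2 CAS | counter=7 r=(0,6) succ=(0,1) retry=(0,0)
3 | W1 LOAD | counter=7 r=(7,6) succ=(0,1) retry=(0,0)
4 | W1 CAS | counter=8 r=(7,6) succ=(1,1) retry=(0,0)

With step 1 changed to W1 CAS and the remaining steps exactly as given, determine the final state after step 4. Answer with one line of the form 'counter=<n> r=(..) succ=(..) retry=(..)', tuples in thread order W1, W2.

counter=7 r=(6,0) succ=(1,0) retry=(1,1)

(re-executing from step 1 with the substitution; state before step 1: counter=6 r=(0,0) succ=(0,0) retry=(0,0))
1 | W1 CAS | counter=6 r=(0,0) succ=(0,0) retry=(1,0)
2 | W2 CAS | counter=6 r=(0,0) succ=(0,0) retry=(1,1)
3 | W1 LOAD | counter=6 r=(6,0) succ=(0,0) retry=(1,1)
4 | W1 CAS | counter=7 r=(6,0) succ=(1,0) retry=(1,1)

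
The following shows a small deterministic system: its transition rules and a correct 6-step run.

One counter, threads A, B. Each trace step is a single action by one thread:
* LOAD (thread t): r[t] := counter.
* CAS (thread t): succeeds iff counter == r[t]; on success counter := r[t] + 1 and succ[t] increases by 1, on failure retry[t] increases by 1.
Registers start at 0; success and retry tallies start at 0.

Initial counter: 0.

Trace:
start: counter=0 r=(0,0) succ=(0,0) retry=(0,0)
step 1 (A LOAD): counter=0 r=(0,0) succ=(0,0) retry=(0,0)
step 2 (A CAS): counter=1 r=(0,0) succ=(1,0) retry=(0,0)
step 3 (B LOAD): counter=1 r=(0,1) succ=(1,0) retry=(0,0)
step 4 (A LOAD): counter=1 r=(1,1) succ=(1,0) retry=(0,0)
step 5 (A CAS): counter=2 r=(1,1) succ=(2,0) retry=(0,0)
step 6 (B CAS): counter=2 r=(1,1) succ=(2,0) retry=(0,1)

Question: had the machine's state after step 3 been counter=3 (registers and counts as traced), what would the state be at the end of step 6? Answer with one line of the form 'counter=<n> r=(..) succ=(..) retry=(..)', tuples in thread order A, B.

state after step 3 := counter=3 r=(0,1) succ=(1,0) retry=(0,0)
step 4 (A LOAD): counter=3 r=(3,1) succ=(1,0) retry=(0,0)
step 5 (A CAS): counter=4 r=(3,1) succ=(2,0) retry=(0,0)
step 6 (B CAS): counter=4 r=(3,1) succ=(2,0) retry=(0,1)

counter=4 r=(3,1) succ=(2,0) retry=(0,1)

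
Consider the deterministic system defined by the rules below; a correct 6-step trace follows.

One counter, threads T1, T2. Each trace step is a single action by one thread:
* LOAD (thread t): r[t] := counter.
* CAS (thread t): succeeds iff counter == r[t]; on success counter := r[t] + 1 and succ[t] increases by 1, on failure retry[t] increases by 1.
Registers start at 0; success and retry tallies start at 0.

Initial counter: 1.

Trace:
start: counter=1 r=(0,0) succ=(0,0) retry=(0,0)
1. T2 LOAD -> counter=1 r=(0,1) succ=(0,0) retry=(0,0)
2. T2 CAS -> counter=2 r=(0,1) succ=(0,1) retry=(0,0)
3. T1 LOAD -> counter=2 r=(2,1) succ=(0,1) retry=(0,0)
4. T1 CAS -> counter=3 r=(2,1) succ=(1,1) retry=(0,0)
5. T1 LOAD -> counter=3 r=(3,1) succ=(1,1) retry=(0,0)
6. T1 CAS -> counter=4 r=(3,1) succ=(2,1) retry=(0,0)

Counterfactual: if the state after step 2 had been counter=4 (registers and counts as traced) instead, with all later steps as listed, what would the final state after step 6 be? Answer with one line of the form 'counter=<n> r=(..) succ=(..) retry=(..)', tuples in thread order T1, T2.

state after step 2 := counter=4 r=(0,1) succ=(0,1) retry=(0,0)
3. T1 LOAD -> counter=4 r=(4,1) succ=(0,1) retry=(0,0)
4. T1 CAS -> counter=5 r=(4,1) succ=(1,1) retry=(0,0)
5. T1 LOAD -> counter=5 r=(5,1) succ=(1,1) retry=(0,0)
6. T1 CAS -> counter=6 r=(5,1) succ=(2,1) retry=(0,0)

counter=6 r=(5,1) succ=(2,1) retry=(0,0)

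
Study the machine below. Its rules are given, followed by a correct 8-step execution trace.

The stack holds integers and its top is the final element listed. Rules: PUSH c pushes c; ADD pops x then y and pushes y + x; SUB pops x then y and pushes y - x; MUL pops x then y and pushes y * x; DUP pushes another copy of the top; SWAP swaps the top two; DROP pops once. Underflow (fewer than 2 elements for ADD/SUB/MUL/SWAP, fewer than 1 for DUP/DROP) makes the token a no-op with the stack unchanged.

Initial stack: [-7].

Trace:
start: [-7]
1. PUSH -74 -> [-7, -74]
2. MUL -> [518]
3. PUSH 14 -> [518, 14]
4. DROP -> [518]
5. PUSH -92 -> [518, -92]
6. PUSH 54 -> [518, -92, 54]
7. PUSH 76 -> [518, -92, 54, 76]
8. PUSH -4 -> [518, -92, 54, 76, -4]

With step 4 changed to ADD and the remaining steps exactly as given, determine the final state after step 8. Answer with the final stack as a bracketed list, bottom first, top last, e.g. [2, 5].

(re-executing from step 4 with the substitution; state before step 4: [518, 14])
4. ADD -> [532]
5. PUSH -92 -> [532, -92]
6. PUSH 54 -> [532, -92, 54]
7. PUSH 76 -> [532, -92, 54, 76]
8. PUSH -4 -> [532, -92, 54, 76, -4]

[532, -92, 54, 76, -4]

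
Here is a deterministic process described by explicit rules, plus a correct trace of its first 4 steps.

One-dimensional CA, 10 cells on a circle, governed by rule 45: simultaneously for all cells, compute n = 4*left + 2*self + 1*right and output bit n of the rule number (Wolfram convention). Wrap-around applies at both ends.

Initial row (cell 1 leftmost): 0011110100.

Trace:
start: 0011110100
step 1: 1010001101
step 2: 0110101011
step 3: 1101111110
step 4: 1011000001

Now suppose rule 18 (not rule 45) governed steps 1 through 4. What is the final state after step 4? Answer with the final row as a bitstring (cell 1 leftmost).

0010110100

(re-executing steps 1..4 under rule 18; state before step 1: 0011110100)
step 1: 0100000010
step 2: 1010000101
step 3: 0001001000
step 4: 0010110100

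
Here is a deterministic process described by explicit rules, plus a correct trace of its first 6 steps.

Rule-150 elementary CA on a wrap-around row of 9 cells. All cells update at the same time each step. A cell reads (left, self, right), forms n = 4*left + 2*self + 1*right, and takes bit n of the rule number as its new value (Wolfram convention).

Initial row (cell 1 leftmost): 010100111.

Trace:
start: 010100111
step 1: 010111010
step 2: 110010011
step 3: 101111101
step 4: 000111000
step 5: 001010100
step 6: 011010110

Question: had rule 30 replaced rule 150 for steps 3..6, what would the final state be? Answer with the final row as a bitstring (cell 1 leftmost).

(re-executing steps 3..6 under rule 30; state before step 3: 110010011)
step 3: 001111110
step 4: 011000001
step 5: 010100011
step 6: 010110110

010110110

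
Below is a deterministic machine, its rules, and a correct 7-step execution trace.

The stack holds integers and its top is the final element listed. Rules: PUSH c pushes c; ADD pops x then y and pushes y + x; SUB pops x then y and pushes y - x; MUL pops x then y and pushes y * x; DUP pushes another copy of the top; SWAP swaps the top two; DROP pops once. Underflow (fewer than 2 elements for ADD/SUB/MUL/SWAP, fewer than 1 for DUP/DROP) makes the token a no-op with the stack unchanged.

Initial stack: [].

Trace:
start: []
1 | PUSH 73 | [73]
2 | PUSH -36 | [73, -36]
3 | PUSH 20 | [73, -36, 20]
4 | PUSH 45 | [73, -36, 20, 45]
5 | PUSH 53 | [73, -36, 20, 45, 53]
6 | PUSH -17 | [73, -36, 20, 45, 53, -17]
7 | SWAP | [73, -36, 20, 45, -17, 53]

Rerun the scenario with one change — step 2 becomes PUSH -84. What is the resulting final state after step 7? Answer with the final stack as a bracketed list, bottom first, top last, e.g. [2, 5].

[73, -84, 20, 45, -17, 53]

(re-executing from step 2 with the substitution; state before step 2: [73])
2 | PUSH -84 | [73, -84]
3 | PUSH 20 | [73, -84, 20]
4 | PUSH 45 | [73, -84, 20, 45]
5 | PUSH 53 | [73, -84, 20, 45, 53]
6 | PUSH -17 | [73, -84, 20, 45, 53, -17]
7 | SWAP | [73, -84, 20, 45, -17, 53]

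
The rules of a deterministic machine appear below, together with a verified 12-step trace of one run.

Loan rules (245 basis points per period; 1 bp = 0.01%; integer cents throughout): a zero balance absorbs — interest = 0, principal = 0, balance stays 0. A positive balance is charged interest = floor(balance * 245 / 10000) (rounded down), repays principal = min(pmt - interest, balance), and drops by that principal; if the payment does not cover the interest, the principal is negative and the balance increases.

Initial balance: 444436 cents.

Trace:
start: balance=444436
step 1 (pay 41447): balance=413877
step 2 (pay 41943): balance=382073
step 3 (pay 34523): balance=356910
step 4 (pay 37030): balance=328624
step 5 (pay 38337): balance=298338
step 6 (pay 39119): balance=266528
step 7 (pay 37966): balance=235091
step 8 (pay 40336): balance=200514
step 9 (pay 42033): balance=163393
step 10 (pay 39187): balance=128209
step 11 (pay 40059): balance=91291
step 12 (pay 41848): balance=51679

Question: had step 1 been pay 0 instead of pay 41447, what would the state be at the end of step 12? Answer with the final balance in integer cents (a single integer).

(re-executing from step 1 with the substitution; state before step 1: balance=444436)
step 1 (pay 0): balance=455324
step 2 (pay 41943): balance=424536
step 3 (pay 34523): balance=400414
step 4 (pay 37030): balance=373194
step 5 (pay 38337): balance=344000
step 6 (pay 39119): balance=313309
step 7 (pay 37966): balance=283019
step 8 (pay 40336): balance=249616
step 9 (pay 42033): balance=213698
step 10 (pay 39187): balance=179746
step 11 (pay 40059): balance=144090
step 12 (pay 41848): balance=105772

105772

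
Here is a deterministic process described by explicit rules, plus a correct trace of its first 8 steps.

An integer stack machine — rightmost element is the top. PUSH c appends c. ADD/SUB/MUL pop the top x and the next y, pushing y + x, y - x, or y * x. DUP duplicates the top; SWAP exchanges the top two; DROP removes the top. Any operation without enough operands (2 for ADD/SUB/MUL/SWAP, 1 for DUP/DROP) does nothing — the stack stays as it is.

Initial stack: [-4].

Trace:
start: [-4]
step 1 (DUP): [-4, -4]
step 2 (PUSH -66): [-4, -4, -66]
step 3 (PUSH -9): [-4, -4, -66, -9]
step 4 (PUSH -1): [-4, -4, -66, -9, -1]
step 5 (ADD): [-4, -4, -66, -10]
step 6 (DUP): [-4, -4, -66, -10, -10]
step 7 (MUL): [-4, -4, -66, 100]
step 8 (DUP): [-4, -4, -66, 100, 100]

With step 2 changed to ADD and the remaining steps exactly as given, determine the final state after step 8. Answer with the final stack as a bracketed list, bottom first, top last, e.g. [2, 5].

(re-executing from step 2 with the substitution; state before step 2: [-4, -4])
step 2 (ADD): [-8]
step 3 (PUSH -9): [-8, -9]
step 4 (PUSH -1): [-8, -9, -1]
step 5 (ADD): [-8, -10]
step 6 (DUP): [-8, -10, -10]
step 7 (MUL): [-8, 100]
step 8 (DUP): [-8, 100, 100]

[-8, 100, 100]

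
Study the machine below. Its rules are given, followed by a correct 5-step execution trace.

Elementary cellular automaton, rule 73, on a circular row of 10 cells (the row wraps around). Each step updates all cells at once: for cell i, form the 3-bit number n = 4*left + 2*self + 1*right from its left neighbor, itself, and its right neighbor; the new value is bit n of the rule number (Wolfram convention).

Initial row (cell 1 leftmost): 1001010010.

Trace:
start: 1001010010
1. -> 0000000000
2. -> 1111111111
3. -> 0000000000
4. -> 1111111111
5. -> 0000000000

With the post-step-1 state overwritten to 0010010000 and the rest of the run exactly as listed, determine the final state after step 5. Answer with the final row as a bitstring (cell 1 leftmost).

state after step 1 := 0010010000
2. -> 1000000111
3. -> 1011110100
4. -> 0010010000
5. -> 1000000111

1000000111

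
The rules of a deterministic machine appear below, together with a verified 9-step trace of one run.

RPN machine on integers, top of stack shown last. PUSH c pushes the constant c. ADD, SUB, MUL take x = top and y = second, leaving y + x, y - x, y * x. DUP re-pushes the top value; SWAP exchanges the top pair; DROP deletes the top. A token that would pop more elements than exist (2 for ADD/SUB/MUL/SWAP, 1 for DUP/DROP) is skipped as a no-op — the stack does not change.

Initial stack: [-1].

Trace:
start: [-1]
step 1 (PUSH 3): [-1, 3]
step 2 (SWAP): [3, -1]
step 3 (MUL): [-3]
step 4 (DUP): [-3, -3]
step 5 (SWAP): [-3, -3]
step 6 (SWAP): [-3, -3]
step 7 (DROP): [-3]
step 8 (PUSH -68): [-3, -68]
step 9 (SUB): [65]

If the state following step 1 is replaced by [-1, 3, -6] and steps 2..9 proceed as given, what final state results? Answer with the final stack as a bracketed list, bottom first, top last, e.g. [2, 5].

state after step 1 := [-1, 3, -6]
step 2 (SWAP): [-1, -6, 3]
step 3 (MUL): [-1, -18]
step 4 (DUP): [-1, -18, -18]
step 5 (SWAP): [-1, -18, -18]
step 6 (SWAP): [-1, -18, -18]
step 7 (DROP): [-1, -18]
step 8 (PUSH -68): [-1, -18, -68]
step 9 (SUB): [-1, 50]

[-1, 50]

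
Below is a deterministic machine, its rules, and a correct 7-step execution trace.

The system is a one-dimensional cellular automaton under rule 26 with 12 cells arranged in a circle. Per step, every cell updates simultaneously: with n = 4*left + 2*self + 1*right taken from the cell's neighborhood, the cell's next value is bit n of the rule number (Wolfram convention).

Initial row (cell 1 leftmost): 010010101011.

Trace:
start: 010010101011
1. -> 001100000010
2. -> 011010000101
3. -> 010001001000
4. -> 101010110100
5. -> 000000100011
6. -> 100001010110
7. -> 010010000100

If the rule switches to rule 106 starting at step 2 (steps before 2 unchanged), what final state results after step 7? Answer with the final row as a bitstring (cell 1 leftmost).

100010001101

(re-executing steps 2..7 under rule 106; state before step 2: 001100000010)
2. -> 011100000100
3. -> 110100001000
4. -> 111000010001
5. -> 001000100011
6. -> 010001000111
7. -> 100010001101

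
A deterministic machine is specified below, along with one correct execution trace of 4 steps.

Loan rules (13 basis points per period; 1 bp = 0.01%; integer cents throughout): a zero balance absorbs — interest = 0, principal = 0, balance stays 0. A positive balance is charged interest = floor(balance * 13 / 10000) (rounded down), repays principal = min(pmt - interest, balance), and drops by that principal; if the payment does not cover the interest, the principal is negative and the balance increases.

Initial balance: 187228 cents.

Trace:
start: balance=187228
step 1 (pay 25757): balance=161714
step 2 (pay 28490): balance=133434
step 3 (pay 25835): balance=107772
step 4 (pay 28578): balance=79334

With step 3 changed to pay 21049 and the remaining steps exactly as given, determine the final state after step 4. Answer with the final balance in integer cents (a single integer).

84126

(re-executing from step 3 with the substitution; state before step 3: balance=133434)
step 3 (pay 21049): balance=112558
step 4 (pay 28578): balance=84126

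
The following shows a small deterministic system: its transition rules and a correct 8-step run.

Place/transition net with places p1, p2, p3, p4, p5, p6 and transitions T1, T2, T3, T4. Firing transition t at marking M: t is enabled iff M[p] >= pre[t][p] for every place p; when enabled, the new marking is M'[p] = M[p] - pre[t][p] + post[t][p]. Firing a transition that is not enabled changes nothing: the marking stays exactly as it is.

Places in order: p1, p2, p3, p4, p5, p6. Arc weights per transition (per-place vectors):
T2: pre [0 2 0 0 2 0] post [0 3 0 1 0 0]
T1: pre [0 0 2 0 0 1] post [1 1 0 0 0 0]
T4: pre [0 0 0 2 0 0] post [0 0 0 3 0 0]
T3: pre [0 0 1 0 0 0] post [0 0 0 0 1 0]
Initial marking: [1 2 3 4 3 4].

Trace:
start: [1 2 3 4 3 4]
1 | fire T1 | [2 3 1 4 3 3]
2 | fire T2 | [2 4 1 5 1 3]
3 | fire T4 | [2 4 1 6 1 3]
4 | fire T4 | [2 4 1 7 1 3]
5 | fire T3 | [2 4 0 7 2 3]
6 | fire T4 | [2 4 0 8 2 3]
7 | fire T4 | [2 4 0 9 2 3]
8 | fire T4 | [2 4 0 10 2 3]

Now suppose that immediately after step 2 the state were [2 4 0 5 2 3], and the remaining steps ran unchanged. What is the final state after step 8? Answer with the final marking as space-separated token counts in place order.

2 4 0 10 2 3

state after step 2 := [2 4 0 5 2 3]
3 | fire T4 | [2 4 0 6 2 3]
4 | fire T4 | [2 4 0 7 2 3]
5 | fire T3 | [2 4 0 7 2 3]
6 | fire T4 | [2 4 0 8 2 3]
7 | fire T4 | [2 4 0 9 2 3]
8 | fire T4 | [2 4 0 10 2 3]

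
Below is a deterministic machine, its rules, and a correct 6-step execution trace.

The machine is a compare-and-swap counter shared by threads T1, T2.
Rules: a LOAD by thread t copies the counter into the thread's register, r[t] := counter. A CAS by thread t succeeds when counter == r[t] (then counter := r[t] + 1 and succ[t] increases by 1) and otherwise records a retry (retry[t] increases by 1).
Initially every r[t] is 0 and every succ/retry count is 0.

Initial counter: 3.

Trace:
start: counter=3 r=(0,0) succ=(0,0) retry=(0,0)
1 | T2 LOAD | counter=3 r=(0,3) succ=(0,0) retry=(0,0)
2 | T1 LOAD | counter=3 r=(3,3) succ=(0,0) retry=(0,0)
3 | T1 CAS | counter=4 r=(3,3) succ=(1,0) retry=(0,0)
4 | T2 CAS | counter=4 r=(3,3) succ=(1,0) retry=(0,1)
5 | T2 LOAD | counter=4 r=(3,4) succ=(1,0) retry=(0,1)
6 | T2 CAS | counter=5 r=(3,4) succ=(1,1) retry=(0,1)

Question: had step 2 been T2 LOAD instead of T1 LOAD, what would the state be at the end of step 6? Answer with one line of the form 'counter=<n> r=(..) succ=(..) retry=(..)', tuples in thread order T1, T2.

(re-executing from step 2 with the substitution; state before step 2: counter=3 r=(0,3) succ=(0,0) retry=(0,0))
2 | T2 LOAD | counter=3 r=(0,3) succ=(0,0) retry=(0,0)
3 | T1 CAS | counter=3 r=(0,3) succ=(0,0) retry=(1,0)
4 | T2 CAS | counter=4 r=(0,3) succ=(0,1) retry=(1,0)
5 | T2 LOAD | counter=4 r=(0,4) succ=(0,1) retry=(1,0)
6 | T2 CAS | counter=5 r=(0,4) succ=(0,2) retry=(1,0)

counter=5 r=(0,4) succ=(0,2) retry=(1,0)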